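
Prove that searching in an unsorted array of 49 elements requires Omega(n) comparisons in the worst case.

An adversary can always place the target in the last position checked. Until all 49 positions are examined, the target might be in any unchecked position. Therefore 49 comparisons are necessary.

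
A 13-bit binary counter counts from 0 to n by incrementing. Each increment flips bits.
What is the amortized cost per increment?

Bit i flips every 2^i increments. Total flips over n increments: sum_{i=0}^{13} n/2^i < 2n. Amortized cost: 2n/n = O(1).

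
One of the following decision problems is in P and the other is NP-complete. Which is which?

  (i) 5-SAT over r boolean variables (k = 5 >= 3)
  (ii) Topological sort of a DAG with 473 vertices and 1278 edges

(i) is NP-complete: 3-SAT is NP-complete (Cook-Levin); k-SAT for k>=3 reduces from 3-SAT.
(ii) is P: DFS-based topological sort runs in O(V+E).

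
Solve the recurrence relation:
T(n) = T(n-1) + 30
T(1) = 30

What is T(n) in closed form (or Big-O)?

Unrolling: T(n) = T(n-1) + 30 = T(n-2) + 2*30 = ... = T(1) + (n-1)*30 = 30 + (n-1)*30 = 30n.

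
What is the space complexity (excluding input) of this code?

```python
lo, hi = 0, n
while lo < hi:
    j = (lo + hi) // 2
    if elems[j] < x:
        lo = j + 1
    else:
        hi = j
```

Space complexity: O(1).
Only a constant amount of auxiliary storage is used; nothing grows with n.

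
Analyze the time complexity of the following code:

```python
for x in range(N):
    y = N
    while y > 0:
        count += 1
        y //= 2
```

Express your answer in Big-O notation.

Time complexity: O(n log n).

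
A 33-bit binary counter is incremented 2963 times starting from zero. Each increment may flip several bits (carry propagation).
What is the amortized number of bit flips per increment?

Bit i flips on every 2^i-th increment, so over 2963 increments bit i flips floor(2963/2^i) times. Summing over i: total flips < 2 * 2963. Amortized: < 2 = O(1) per increment.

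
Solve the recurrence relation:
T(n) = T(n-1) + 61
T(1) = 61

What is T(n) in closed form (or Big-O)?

Unrolling: T(n) = T(n-1) + 61 = T(n-2) + 2*61 = ... = T(1) + (n-1)*61 = 61 + (n-1)*61 = 61n.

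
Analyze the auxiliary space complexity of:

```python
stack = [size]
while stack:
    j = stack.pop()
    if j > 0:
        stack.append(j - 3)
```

Space complexity: O(1).
Only a constant amount of auxiliary storage is used; nothing grows with n.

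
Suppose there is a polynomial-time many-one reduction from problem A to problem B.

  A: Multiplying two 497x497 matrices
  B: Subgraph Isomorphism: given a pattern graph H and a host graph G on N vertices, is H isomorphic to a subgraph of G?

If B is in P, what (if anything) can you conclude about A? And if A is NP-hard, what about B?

A poly-time reduction A <=_p B means any A-instance can be transformed to a B-instance in poly time.
If B is in P: compose the reduction with B's poly-time algorithm to solve A in poly time, so A is in P.
If A is NP-hard: every NP problem reduces to A, which reduces to B; composing reductions, every NP problem reduces to B, so B is NP-hard.
(Here in fact A is P and B is NP-complete.)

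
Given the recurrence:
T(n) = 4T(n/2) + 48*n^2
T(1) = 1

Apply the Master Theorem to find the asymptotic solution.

a=4, b=2, f(n)=48*n^2. log_2(4) = 2. Case 2: T(n) = O(n^2 log n).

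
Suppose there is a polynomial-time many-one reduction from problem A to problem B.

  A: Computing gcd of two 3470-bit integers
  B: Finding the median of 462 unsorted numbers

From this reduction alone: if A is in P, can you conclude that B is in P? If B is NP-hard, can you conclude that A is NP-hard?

A poly-time reduction A <=_p B transfers tractability DOWN (B easy => A easy) and hardness UP (A hard => B hard), not the reverse.
From A in P, the reduction alone does NOT give B in P: any problem in P trivially reduces to SAT, yet SAT is not known to be in P.
From B NP-hard, the reduction alone does NOT give A NP-hard: again, easy problems reduce to hard ones.
(Here in fact A is P and B is P.)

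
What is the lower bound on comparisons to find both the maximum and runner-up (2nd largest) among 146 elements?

Lower bound: finding the max needs 146-1 comparisons. By an adversary weight-doubling argument, the maximum element must personally win at least ceil(log_2(146)) = 8 comparisons in any correct algorithm. The 2nd largest is among those 8 direct losers, and distinguishing it requires 8-1 more comparisons. Total >= 146-1 + 8-1 = 152. A balanced tournament achieves this bound exactly.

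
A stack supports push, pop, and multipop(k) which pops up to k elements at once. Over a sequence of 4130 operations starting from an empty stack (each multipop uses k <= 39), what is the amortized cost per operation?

Each element is pushed exactly once and popped at most once (whether by pop or as part of a multipop). So the total number of individual pops over the whole sequence is at most the number of pushes, which is at most 4130. Total work <= 2 * 4130, hence O(1) amortized per operation.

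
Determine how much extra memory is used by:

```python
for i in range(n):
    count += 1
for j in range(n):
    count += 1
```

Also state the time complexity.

Space complexity: O(1).
Only a constant amount of auxiliary storage is used; nothing grows with n.
Time complexity: O(n).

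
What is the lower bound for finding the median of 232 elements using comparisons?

To find the median of 232 elements, every element must be compared at least once, so the lower bound is Omega(n). The BFPRT algorithm achieves O(n), making this tight.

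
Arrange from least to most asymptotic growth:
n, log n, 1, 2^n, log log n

Ordered by growth rate: 1 < log log n < log n < n < 2^n.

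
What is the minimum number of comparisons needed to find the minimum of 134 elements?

Finding the minimum requires 133 comparisons, identical reasoning to finding the maximum. Each comparison eliminates one candidate.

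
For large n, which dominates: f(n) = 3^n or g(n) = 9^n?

g(n) = 9^n grows faster: (9/3)^n -> infinity since 9/3 > 1.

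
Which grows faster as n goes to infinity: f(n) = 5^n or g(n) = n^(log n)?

f(n) = 5^n grows faster: take logs: log(n^(log n)) = (log n)^2, log(5^n) = n log 5; n dominates (log n)^2.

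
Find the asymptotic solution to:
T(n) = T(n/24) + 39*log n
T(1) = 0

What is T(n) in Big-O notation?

Each of the log_24(n) levels adds O(log n). T(n) = O(log^2 n).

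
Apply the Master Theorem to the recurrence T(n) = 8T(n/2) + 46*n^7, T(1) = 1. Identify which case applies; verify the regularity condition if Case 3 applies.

a=8, b=2, f(n)=46*n^7.
log_2(8) = 3 < 7.
f(n) = Omega(n^(3+epsilon)) for some epsilon > 0, so Case 3 is the candidate.
Regularity: a*f(n/b) = 8*46*(n/2)^7 = (8/128)*46*n^7 <= c*f(n) with c = 8/128 < 1. Satisfied.
Case 3: T(n) = Theta(n^7).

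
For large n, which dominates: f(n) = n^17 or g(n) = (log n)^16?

f(n) = n^17 grows faster: any positive polynomial dominates any polylog.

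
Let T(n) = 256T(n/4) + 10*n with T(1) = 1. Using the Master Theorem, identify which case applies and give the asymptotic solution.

a=256, b=4, f(n)=10*n.
log_4(256) = 4 > 1.
Since f(n) = O(n^1) is polynomially smaller than n^4, Case 1 applies.
T(n) = Theta(n^4).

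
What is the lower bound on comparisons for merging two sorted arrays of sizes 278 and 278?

Adversary argument: with sizes 278 and 278 (differing by at most 1), interleave the two arrays so that every consecutive pair in the output comes from different inputs. Then each of the 555 adjacent output pairs must be directly compared, or the algorithm cannot determine their relative order. So 555 comparisons are necessary; standard merge achieves this.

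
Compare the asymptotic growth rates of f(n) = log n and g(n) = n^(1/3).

g(n) = n^(1/3) grows faster: any positive power of n dominates log n.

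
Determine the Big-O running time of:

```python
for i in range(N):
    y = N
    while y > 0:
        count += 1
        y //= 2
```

Time complexity: O(n log n).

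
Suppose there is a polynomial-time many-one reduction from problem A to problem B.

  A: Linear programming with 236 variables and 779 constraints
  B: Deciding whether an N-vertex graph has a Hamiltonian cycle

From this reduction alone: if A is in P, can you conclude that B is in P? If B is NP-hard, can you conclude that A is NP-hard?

A poly-time reduction A <=_p B transfers tractability DOWN (B easy => A easy) and hardness UP (A hard => B hard), not the reverse.
From A in P, the reduction alone does NOT give B in P: any problem in P trivially reduces to SAT, yet SAT is not known to be in P.
From B NP-hard, the reduction alone does NOT give A NP-hard: again, easy problems reduce to hard ones.
(Here in fact A is P and B is NP-complete.)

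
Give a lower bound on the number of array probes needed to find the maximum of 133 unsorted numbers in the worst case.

Adversary: any unprobed cell could hold a value larger than everything seen so far. If fewer than 133 cells are probed, the adversary places the max in an unprobed cell. So all 133 cells must be examined; together with 133-1 comparisons this is tight.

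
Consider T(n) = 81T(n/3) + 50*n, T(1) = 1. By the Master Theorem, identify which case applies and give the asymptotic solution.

a=81, b=3, f(n)=50*n.
log_3(81) = 4 > 1.
Since f(n) = O(n^1) is polynomially smaller than n^4, Case 1 applies.
T(n) = Theta(n^4).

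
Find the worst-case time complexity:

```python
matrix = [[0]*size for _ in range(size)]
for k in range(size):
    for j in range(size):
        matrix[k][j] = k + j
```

Time complexity: O(n^2).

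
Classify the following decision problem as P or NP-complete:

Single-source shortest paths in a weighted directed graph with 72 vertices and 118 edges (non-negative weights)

This problem is in P: Dijkstra's algorithm runs in O((V+E) log V).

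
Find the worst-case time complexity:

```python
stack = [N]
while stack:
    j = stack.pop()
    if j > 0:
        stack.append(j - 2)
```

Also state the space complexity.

Time complexity: O(n).
Space complexity: O(1).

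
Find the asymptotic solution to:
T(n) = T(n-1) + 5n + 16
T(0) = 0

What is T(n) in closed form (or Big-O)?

Dominant term in sum is 5*sum(i, i=1..n) = 5*n*(n+1)/2 = O(n^2).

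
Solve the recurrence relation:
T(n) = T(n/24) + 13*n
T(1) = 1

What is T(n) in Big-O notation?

Geometric series: 13*n*(1 + 1/24 + 1/24^2 + ...) = O(n). T(n) = O(n).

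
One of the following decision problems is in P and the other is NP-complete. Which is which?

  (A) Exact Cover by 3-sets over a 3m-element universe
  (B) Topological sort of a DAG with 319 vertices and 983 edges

(A) is NP-complete: one of Karp's 21 NP-complete problems.
(B) is P: DFS-based topological sort runs in O(V+E).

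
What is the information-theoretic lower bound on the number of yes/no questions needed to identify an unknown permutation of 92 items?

There are 92! = 12438414054641307255475324325873553077577991715875414356840239582938137710983519518443046123837041347353107486982656753664000000000000000000000 permutations. Each yes/no question gives at most 1 bit, so at least ceil(log_2(12438414054641307255475324325873553077577991715875414356840239582938137710983519518443046123837041347353107486982656753664000000000000000000000)) = 473 questions are needed.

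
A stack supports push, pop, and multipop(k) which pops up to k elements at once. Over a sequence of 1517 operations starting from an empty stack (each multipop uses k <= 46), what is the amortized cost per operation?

Each element is pushed exactly once and popped at most once (whether by pop or as part of a multipop). So the total number of individual pops over the whole sequence is at most the number of pushes, which is at most 1517. Total work <= 2 * 1517, hence O(1) amortized per operation.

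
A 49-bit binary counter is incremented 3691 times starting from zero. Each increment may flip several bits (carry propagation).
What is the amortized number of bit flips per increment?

Bit i flips on every 2^i-th increment, so over 3691 increments bit i flips floor(3691/2^i) times. Summing over i: total flips < 2 * 3691. Amortized: < 2 = O(1) per increment.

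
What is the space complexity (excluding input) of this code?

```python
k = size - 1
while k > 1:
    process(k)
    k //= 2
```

Space complexity: O(1).
Only a constant amount of auxiliary storage is used; nothing grows with n.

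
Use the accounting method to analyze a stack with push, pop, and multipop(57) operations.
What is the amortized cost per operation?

Assign 2 credits per push (1 for the push, 1 saved for a future pop). Each pop or element popped by multipop(57) uses 1 saved credit. Total credits never go negative, so amortized cost is O(1).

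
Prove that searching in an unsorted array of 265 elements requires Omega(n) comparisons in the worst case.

An adversary can always place the target in the last position checked. Until all 265 positions are examined, the target might be in any unchecked position. Therefore 265 comparisons are necessary.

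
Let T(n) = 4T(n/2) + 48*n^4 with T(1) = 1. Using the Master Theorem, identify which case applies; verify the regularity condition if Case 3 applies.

a=4, b=2, f(n)=48*n^4.
log_2(4) = 2 < 4.
f(n) = Omega(n^(2+epsilon)) for some epsilon > 0, so Case 3 is the candidate.
Regularity: a*f(n/b) = 4*48*(n/2)^4 = (4/16)*48*n^4 <= c*f(n) with c = 4/16 < 1. Satisfied.
Case 3: T(n) = Theta(n^4).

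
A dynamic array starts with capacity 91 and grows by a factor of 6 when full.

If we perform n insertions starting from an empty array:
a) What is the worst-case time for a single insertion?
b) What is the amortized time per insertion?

(a) Worst-case single insertion: O(n) -- when the array is full at capacity c, the resize copies all c elements, and c can be Theta(n).
(b) Resizes happen at sizes 91, 546, 3276, ... Total copy cost for n insertions: 91 + 546 + ... = O(n) (geometric series with ratio 1/6). Amortized cost per insertion: O(n)/n = O(1).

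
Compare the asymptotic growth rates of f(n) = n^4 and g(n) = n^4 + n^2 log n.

f(n) = n^4 and g(n) = n^4 + n^2 log n are Theta of each other: the lower-order n^2 log n term is o(n^4); both are Theta(n^4).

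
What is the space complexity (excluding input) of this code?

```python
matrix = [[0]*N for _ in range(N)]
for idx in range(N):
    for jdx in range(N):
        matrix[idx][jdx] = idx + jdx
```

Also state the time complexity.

Space complexity: O(n^2).
A 2D structure of size n x n is allocated.
Time complexity: O(n^2).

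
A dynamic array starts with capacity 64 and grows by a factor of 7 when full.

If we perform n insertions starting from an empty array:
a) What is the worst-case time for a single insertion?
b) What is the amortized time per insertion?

(a) Worst-case single insertion: O(n) -- when the array is full at capacity c, the resize copies all c elements, and c can be Theta(n).
(b) Resizes happen at sizes 64, 448, 3136, ... Total copy cost for n insertions: 64 + 448 + ... = O(n) (geometric series with ratio 1/7). Amortized cost per insertion: O(n)/n = O(1).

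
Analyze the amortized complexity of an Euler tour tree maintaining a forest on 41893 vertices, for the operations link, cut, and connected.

An Euler tour tree stores each tree's Euler tour as a balanced BST keyed by tour position. On 41893 vertices: link concatenates two tours via O(1) splits/joins of size <= 2*41893 (O(log n)); cut splits the tour at the two occurrences of the edge (O(log n)); connected compares BST roots (O(log n) to find the root). All O(log n) amortized.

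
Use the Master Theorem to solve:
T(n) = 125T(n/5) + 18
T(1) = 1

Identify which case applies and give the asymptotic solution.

a=125, b=5, f(n)=18.
log_5(125) = 3 > 0.
Since f(n) = O(n^0) is polynomially smaller than n^3, Case 1 applies.
T(n) = Theta(n^3).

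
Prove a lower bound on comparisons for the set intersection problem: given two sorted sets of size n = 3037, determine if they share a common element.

For two sorted arrays of size n = 3037, any correct algorithm must examine Omega(n) elements. If fewer are examined, an adversary places a common element in an unexamined gap. A merge-based scan achieves O(n), so the bound is tight.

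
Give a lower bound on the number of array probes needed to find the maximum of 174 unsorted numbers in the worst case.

Adversary: any unprobed cell could hold a value larger than everything seen so far. If fewer than 174 cells are probed, the adversary places the max in an unprobed cell. So all 174 cells must be examined; together with 174-1 comparisons this is tight.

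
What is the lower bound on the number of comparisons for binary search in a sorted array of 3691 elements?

With 3691 possible positions, we need at least ceil(log_2(3691)) = 12 comparisons. Each comparison splits the remaining candidates by at most half.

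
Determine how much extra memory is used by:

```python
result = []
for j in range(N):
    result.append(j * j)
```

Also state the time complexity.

Space complexity: O(n).
Auxiliary storage grows linearly with the input size n in the worst case.
Time complexity: O(n).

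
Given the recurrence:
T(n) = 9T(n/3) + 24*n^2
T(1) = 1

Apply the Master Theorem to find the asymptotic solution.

a=9, b=3, f(n)=24*n^2. log_3(9) = 2. Case 2: T(n) = O(n^2 log n).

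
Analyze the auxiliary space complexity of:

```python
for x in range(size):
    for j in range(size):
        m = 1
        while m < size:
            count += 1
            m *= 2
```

Space complexity: O(1).
Only a constant amount of auxiliary storage is used; nothing grows with n.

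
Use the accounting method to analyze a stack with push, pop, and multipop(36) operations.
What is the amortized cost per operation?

Assign 2 credits per push (1 for the push, 1 saved for a future pop). Each pop or element popped by multipop(36) uses 1 saved credit. Total credits never go negative, so amortized cost is O(1).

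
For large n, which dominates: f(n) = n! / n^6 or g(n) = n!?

g(n) = n! grows faster: the ratio n!/(n!/n^6) = n^6 -> infinity.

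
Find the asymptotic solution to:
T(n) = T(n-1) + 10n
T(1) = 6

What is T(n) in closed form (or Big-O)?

Unrolling: T(n) = 6 + 10*(2 + 3 + ... + n) = 6 + 10*(n(n+1)/2 - 1) = O(n^2).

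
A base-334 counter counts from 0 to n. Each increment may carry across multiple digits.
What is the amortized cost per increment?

Digit at position i changes every 334^i increments. Total digit changes over n increments: n * 334/(334-1) = O(n). Amortized: O(1).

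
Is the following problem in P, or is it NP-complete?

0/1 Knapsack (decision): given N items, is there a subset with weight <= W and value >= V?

This problem is NP-complete: reduces from Subset Sum.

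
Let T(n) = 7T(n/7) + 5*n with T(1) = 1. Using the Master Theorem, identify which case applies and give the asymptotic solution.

a=7, b=7, f(n)=5*n.
log_7(7) = 1, so n^(log_b(a)) = n.
f(n) = Theta(n), so Case 2 applies.
T(n) = Theta(n log n).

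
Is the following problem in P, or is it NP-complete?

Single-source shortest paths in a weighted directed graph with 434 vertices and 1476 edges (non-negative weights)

This problem is in P: Dijkstra's algorithm runs in O((V+E) log V).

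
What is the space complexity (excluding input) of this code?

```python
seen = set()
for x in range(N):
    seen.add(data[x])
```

Space complexity: O(n).
Auxiliary storage grows linearly with the input size n in the worst case.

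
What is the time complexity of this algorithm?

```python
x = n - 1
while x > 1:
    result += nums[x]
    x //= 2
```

Time complexity: O(log n).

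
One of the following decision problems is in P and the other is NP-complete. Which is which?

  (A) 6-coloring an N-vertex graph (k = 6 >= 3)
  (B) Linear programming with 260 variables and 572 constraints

(A) is NP-complete: graph k-coloring for k>=3 is NP-complete by reduction from 3-SAT.
(B) is P: the ellipsoid and interior-point methods run in polynomial time.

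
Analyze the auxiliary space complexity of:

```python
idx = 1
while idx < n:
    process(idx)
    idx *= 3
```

Space complexity: O(1).
Only a constant amount of auxiliary storage is used; nothing grows with n.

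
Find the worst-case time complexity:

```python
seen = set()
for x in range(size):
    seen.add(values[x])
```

Time complexity: O(n).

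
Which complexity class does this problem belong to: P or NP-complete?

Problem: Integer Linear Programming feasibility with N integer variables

This problem is NP-complete: ILP feasibility is NP-complete (LP relaxation is in P).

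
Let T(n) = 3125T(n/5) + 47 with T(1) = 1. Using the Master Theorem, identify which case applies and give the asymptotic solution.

a=3125, b=5, f(n)=47.
log_5(3125) = 5 > 0.
Since f(n) = O(n^0) is polynomially smaller than n^5, Case 1 applies.
T(n) = Theta(n^5).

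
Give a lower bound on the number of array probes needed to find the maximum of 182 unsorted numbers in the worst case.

Adversary: any unprobed cell could hold a value larger than everything seen so far. If fewer than 182 cells are probed, the adversary places the max in an unprobed cell. So all 182 cells must be examined; together with 182-1 comparisons this is tight.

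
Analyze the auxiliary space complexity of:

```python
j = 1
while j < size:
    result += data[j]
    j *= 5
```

Space complexity: O(1).
Only a constant amount of auxiliary storage is used; nothing grows with n.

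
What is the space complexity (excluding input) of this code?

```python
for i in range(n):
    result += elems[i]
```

Space complexity: O(1).
Only a constant amount of auxiliary storage is used; nothing grows with n.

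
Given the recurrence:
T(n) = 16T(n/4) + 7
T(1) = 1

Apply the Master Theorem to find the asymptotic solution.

a=16, b=4, f(n)=7. log_4(16) = 2. Case 1 of Master Theorem: T(n) = O(n^2).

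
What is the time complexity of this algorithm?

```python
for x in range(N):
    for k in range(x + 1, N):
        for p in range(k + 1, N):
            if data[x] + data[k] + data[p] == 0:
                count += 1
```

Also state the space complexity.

Time complexity: O(n^3).
Space complexity: O(1).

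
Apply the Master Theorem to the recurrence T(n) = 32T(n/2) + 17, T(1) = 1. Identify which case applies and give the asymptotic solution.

a=32, b=2, f(n)=17.
log_2(32) = 5 > 0.
Since f(n) = O(n^0) is polynomially smaller than n^5, Case 1 applies.
T(n) = Theta(n^5).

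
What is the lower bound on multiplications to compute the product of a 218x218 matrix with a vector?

A 218x218 matrix-vector product has 218 inner products of length 218. Output depends on all 218^2 = 47524 matrix entries. At least 47524 multiplications needed.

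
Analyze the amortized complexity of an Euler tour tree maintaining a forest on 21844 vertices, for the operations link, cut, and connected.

An Euler tour tree stores each tree's Euler tour as a balanced BST keyed by tour position. On 21844 vertices: link concatenates two tours via O(1) splits/joins of size <= 2*21844 (O(log n)); cut splits the tour at the two occurrences of the edge (O(log n)); connected compares BST roots (O(log n) to find the root). All O(log n) amortized.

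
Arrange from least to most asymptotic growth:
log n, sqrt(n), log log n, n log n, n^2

Ordered by growth rate: log log n < log n < sqrt(n) < n log n < n^2.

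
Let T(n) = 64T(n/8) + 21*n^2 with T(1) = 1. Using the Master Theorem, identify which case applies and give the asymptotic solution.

a=64, b=8, f(n)=21*n^2.
log_8(64) = 2, so n^(log_b(a)) = n^2.
f(n) = Theta(n^2), so Case 2 applies.
T(n) = Theta(n^2 log n).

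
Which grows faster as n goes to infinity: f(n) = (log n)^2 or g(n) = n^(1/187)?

g(n) = n^(1/187) grows faster: any positive power of n dominates any polylog.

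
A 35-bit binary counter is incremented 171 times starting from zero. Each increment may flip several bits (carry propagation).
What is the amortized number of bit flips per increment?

Bit i flips on every 2^i-th increment, so over 171 increments bit i flips floor(171/2^i) times. Summing over i: total flips < 2 * 171. Amortized: < 2 = O(1) per increment.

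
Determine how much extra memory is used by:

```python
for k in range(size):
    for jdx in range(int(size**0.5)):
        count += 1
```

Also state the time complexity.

Space complexity: O(1).
Only a constant amount of auxiliary storage is used; nothing grows with n.
Time complexity: O(n * sqrt(n)).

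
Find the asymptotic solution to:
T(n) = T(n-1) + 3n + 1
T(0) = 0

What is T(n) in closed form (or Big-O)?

Dominant term in sum is 3*sum(i, i=1..n) = 3*n*(n+1)/2 = O(n^2).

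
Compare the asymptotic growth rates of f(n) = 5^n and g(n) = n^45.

f(n) = 5^n grows faster: any exponential with base > 1 dominates every polynomial.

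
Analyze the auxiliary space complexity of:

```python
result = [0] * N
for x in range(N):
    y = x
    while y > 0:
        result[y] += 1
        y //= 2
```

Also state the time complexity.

Space complexity: O(n).
Auxiliary storage grows linearly with the input size n in the worst case.
Time complexity: O(n log n).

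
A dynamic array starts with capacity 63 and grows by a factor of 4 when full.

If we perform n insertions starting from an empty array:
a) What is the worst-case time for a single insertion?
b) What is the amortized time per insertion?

(a) Worst-case single insertion: O(n) -- when the array is full at capacity c, the resize copies all c elements, and c can be Theta(n).
(b) Resizes happen at sizes 63, 252, 1008, ... Total copy cost for n insertions: 63 + 252 + ... = O(n) (geometric series with ratio 1/4). Amortized cost per insertion: O(n)/n = O(1).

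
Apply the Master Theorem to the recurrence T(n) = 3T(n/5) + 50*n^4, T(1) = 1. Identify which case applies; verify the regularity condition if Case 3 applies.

a=3, b=5, f(n)=50*n^4.
log_5(3) = 0.6826 < 4.
f(n) = Omega(n^(0.6826+epsilon)) for some epsilon > 0, so Case 3 is the candidate.
Regularity: a*f(n/b) = 3*50*(n/5)^4 = (3/625)*50*n^4 <= c*f(n) with c = 3/625 < 1. Satisfied.
Case 3: T(n) = Theta(n^4).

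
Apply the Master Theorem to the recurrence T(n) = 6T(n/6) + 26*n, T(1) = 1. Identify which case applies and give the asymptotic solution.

a=6, b=6, f(n)=26*n.
log_6(6) = 1, so n^(log_b(a)) = n.
f(n) = Theta(n), so Case 2 applies.
T(n) = Theta(n log n).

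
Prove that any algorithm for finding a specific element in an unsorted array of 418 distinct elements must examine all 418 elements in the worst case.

Adversary argument: if the algorithm examines fewer than 418 elements, the adversary places the target in an unexamined position. The algorithm cannot distinguish 'not present' from 'in unexamined position'.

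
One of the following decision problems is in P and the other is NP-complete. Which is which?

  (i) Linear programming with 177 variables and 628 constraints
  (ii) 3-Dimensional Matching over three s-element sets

(i) is P: the ellipsoid and interior-point methods run in polynomial time.
(ii) is NP-complete: one of Karp's 21 NP-complete problems.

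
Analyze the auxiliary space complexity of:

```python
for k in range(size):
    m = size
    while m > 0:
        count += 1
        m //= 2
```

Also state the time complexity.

Space complexity: O(1).
Only a constant amount of auxiliary storage is used; nothing grows with n.
Time complexity: O(n log n).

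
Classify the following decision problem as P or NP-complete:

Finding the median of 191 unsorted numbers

This problem is in P: linear-time selection (median-of-medians) runs in O(n).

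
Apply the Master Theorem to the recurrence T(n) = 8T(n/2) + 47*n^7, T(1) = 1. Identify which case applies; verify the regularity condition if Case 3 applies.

a=8, b=2, f(n)=47*n^7.
log_2(8) = 3 < 7.
f(n) = Omega(n^(3+epsilon)) for some epsilon > 0, so Case 3 is the candidate.
Regularity: a*f(n/b) = 8*47*(n/2)^7 = (8/128)*47*n^7 <= c*f(n) with c = 8/128 < 1. Satisfied.
Case 3: T(n) = Theta(n^7).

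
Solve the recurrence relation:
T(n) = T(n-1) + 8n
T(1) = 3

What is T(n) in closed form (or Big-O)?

Unrolling: T(n) = 3 + 8*(2 + 3 + ... + n) = 3 + 8*(n(n+1)/2 - 1) = O(n^2).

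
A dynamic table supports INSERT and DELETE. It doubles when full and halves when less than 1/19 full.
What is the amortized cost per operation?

Using potential function Phi = |2*num_items - table_size| when load > 1/2, and Phi = table_size/2 - num_items otherwise. The gap of 1/19 vs 1/2 for shrinking prevents thrashing. Both insert and delete have O(1) amortized cost.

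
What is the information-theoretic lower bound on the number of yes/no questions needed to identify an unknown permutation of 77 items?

There are 77! = 145183092028285869634070784086308284983740379224208358846781574688061991349156420080065207861248000000000000000000 permutations. Each yes/no question gives at most 1 bit, so at least ceil(log_2(145183092028285869634070784086308284983740379224208358846781574688061991349156420080065207861248000000000000000000)) = 376 questions are needed.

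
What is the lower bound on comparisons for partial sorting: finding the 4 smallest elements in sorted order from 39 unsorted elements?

Finding 4 smallest of 39 in sorted order: Omega(39) to identify the 4 smallest, plus Omega(4 log 4) to sort them. Total: Omega(n + k log k).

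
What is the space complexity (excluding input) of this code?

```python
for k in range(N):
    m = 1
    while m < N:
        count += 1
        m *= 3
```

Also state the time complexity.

Space complexity: O(1).
Only a constant amount of auxiliary storage is used; nothing grows with n.
Time complexity: O(n log n).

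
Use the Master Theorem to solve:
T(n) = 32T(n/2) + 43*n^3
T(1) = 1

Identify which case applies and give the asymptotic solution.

a=32, b=2, f(n)=43*n^3.
log_2(32) = 5 > 3.
Since f(n) = O(n^3) is polynomially smaller than n^5, Case 1 applies.
T(n) = Theta(n^5).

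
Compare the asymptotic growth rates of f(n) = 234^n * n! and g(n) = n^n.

f(n) = 234^n * n! grows faster: by Stirling n! ~ sqrt(2 pi n)(n/e)^n, so 234^n n! / n^n ~ (234/e)^n sqrt(2 pi n) -> infinity since 234/e > 1.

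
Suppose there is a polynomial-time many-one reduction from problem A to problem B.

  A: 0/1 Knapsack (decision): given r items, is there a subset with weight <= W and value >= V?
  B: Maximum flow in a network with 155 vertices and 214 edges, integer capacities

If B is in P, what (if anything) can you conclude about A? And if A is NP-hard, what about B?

A poly-time reduction A <=_p B means any A-instance can be transformed to a B-instance in poly time.
If B is in P: compose the reduction with B's poly-time algorithm to solve A in poly time, so A is in P.
If A is NP-hard: every NP problem reduces to A, which reduces to B; composing reductions, every NP problem reduces to B, so B is NP-hard.
(Here in fact A is NP-complete and B is in P, so no such reduction is known -- its existence would imply P = NP; the analysis concerns only what the assumed reduction would or would not let you conclude.)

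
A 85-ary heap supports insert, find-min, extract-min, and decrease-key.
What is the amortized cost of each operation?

The 85-ary heap has height O(log_85 n). Insert sifts up: O(log_85 n). Find-min reads the root: O(1). Extract-min sifts down comparing 85 children per level: O(85 * log_85 n). Decrease-key sifts up: O(log_85 n).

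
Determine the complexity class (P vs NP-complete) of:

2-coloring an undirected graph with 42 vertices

This problem is in P: 2-coloring is bipartiteness testing via BFS, O(V+E).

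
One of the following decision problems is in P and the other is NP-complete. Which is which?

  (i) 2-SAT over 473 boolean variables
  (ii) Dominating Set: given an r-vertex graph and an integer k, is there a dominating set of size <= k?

(i) is P: 2-SAT is solvable in linear time via implication-graph SCCs.
(ii) is NP-complete: reduces from Set Cover (with k part of the input).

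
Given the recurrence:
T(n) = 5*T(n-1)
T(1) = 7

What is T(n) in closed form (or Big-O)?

Each step multiplies by 5. T(n) = T(1)*5^(n-1) = 7*5^(n-1).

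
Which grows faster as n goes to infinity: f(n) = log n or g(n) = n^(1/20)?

g(n) = n^(1/20) grows faster: any positive power of n dominates log n.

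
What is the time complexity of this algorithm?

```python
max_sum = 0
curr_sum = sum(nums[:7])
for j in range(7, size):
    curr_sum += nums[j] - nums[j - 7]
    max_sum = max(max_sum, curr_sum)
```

Time complexity: O(n).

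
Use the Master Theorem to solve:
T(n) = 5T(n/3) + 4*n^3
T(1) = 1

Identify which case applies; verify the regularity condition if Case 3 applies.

a=5, b=3, f(n)=4*n^3.
log_3(5) = 1.465 < 3.
f(n) = Omega(n^(1.465+epsilon)) for some epsilon > 0, so Case 3 is the candidate.
Regularity: a*f(n/b) = 5*4*(n/3)^3 = (5/27)*4*n^3 <= c*f(n) with c = 5/27 < 1. Satisfied.
Case 3: T(n) = Theta(n^3).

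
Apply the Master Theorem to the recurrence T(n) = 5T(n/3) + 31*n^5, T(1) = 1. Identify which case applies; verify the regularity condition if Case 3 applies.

a=5, b=3, f(n)=31*n^5.
log_3(5) = 1.465 < 5.
f(n) = Omega(n^(1.465+epsilon)) for some epsilon > 0, so Case 3 is the candidate.
Regularity: a*f(n/b) = 5*31*(n/3)^5 = (5/243)*31*n^5 <= c*f(n) with c = 5/243 < 1. Satisfied.
Case 3: T(n) = Theta(n^5).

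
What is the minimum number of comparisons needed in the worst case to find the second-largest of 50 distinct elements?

Lower bound: finding the max needs 50-1 comparisons. By the adversary weight-doubling argument, the max must personally win >= ceil(log_2(50)) = 6 comparisons; the 2nd-largest is among those 6 losers, needing 6-1 more comparisons. Total >= 50-1 + 6-1 = 54. A balanced knockout tournament achieves this.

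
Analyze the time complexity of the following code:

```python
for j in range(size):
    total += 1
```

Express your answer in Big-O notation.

Time complexity: O(n).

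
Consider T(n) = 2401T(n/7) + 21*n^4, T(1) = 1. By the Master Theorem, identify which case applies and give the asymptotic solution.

a=2401, b=7, f(n)=21*n^4.
log_7(2401) = 4, so n^(log_b(a)) = n^4.
f(n) = Theta(n^4), so Case 2 applies.
T(n) = Theta(n^4 log n).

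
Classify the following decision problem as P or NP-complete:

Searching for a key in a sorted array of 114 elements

This problem is in P: binary search runs in O(log n).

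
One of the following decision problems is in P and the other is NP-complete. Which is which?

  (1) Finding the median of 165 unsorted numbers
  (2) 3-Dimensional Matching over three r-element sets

(1) is P: linear-time selection (median-of-medians) runs in O(n).
(2) is NP-complete: one of Karp's 21 NP-complete problems.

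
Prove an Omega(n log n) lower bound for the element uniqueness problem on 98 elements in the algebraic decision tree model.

In the algebraic decision tree model, element uniqueness on 98 elements is equivalent to determining which cell of an arrangement of C(98,2) = 4753 hyperplanes x_i = x_j contains the input point. Ben-Or's theorem shows this requires Omega(n log n).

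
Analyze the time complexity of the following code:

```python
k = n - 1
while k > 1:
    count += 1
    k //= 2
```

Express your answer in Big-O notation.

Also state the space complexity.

Time complexity: O(log n).
Space complexity: O(1).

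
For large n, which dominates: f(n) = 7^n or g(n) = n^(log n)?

f(n) = 7^n grows faster: take logs: log(n^(log n)) = (log n)^2, log(7^n) = n log 7; n dominates (log n)^2.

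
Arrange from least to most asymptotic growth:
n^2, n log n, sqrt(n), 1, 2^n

Ordered by growth rate: 1 < sqrt(n) < n log n < n^2 < 2^n.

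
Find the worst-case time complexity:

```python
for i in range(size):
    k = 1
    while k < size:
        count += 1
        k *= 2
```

Time complexity: O(n log n).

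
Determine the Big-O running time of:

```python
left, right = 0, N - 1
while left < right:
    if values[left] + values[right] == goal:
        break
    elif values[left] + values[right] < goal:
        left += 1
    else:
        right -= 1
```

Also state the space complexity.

Time complexity: O(n).
Space complexity: O(1).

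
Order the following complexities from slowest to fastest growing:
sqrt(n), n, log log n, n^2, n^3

Ordered by growth rate: log log n < sqrt(n) < n < n^2 < n^3.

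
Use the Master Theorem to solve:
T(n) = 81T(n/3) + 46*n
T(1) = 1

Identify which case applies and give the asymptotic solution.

a=81, b=3, f(n)=46*n.
log_3(81) = 4 > 1.
Since f(n) = O(n^1) is polynomially smaller than n^4, Case 1 applies.
T(n) = Theta(n^4).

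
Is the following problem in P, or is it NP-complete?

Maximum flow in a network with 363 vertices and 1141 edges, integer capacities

This problem is in P: Edmonds-Karp / push-relabel run in polynomial time.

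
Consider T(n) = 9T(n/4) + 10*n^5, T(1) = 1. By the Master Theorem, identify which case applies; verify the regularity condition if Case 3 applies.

a=9, b=4, f(n)=10*n^5.
log_4(9) = 1.585 < 5.
f(n) = Omega(n^(1.585+epsilon)) for some epsilon > 0, so Case 3 is the candidate.
Regularity: a*f(n/b) = 9*10*(n/4)^5 = (9/1024)*10*n^5 <= c*f(n) with c = 9/1024 < 1. Satisfied.
Case 3: T(n) = Theta(n^5).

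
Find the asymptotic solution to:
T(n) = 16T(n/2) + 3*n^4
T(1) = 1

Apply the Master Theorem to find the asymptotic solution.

a=16, b=2, f(n)=3*n^4. log_2(16) = 4. Case 2: T(n) = O(n^4 log n).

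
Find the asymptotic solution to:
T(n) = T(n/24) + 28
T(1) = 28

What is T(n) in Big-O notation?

Each step divides n by 24 and adds 28. After log_24(n) steps, T(n) = O(log n).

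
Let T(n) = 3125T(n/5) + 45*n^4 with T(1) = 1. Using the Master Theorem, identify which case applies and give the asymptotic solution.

a=3125, b=5, f(n)=45*n^4.
log_5(3125) = 5 > 4.
Since f(n) = O(n^4) is polynomially smaller than n^5, Case 1 applies.
T(n) = Theta(n^5).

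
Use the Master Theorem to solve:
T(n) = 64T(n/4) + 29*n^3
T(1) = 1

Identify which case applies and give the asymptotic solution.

a=64, b=4, f(n)=29*n^3.
log_4(64) = 3, so n^(log_b(a)) = n^3.
f(n) = Theta(n^3), so Case 2 applies.
T(n) = Theta(n^3 log n).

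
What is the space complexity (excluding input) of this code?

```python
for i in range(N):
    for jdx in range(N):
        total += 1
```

Space complexity: O(1).
Only a constant amount of auxiliary storage is used; nothing grows with n.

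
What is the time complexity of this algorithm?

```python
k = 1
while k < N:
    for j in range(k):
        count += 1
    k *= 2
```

Time complexity: O(n).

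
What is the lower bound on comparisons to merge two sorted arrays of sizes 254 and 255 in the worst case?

Adversary: with |254 - 255| <= 1 the inputs can be fully interleaved so that every adjacent pair in the merged output comes from different arrays. Then each of the 508 adjacent pairs must be directly compared, or the algorithm cannot determine their relative order. Standard merge meets this bound.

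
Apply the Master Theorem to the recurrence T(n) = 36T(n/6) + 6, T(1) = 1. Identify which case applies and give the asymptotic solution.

a=36, b=6, f(n)=6.
log_6(36) = 2 > 0.
Since f(n) = O(n^0) is polynomially smaller than n^2, Case 1 applies.
T(n) = Theta(n^2).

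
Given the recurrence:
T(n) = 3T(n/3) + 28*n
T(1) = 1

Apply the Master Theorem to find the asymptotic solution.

a=3, b=3, f(n)=28*n. log_3(3) = 1. Case 2: T(n) = O(n log n).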